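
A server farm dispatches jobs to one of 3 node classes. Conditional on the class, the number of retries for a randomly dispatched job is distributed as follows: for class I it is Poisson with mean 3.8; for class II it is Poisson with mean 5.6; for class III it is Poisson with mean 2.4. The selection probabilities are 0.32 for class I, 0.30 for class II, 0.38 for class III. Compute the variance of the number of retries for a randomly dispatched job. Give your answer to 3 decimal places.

Per component, I: μ=3.8, E[X²]=18.24; II: μ=5.6, E[X²]=36.96; III: μ=2.4, E[X²]=8.16.
E[X] = 0.32·3.8 + 0.3·5.6 + 0.38·2.4 = 3.808.
E[X²] = 0.32·18.24 + 0.3·36.96 + 0.38·8.16 = 20.0256.
Var(X) = E[X²] − (E[X])² = 20.0256 − 14.5009 = 5.52474.

5.525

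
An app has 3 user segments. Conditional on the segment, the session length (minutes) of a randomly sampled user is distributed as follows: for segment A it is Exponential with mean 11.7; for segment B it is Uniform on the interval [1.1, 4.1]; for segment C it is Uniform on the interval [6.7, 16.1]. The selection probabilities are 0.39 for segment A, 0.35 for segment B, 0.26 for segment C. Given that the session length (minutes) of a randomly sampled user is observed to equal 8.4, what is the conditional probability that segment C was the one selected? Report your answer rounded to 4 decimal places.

Likelihoods f(8.4 | ·): A: 0.0416882; B: 0; C: 0.106383.
Posterior ∝ prior × likelihood. Numerator for C: 0.26·0.106383 = 0.0276596.
Normalizing constant: 0.39·0.0416882 + 0.35·0 + 0.26·0.106383 = 0.043918.
P(C | observation) = 0.0276596 / 0.043918 = 0.629801.

0.6298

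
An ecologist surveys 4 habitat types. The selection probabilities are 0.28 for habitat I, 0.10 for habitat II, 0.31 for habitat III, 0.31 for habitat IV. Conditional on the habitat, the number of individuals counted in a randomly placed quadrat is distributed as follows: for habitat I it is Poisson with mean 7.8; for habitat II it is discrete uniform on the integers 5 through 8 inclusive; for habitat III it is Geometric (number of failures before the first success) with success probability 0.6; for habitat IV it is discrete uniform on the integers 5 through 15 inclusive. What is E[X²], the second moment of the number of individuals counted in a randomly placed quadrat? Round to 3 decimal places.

For each component E[X²] = Var + (mean)², giving I: 68.64; II: 43.5; III: 1.55556; IV: 110.
Overall E[X²] = 0.28·68.64 + 0.1·43.5 + 0.31·1.55556 + 0.31·110 = 58.1514.

58.151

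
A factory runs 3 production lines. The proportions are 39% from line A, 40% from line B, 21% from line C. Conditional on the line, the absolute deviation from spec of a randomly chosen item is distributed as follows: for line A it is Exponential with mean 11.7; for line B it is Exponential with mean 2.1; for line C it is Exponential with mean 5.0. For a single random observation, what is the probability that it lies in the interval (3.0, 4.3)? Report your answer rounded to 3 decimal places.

0.102

Conditional on each line, P(3.0 < X < 4.3): A: 0.0813759; B: 0.110609; C: 0.12565.
By total probability, P(3.0 < X < 4.3) = 0.39·0.0813759 + 0.4·0.110609 + 0.21·0.12565 = 0.102367.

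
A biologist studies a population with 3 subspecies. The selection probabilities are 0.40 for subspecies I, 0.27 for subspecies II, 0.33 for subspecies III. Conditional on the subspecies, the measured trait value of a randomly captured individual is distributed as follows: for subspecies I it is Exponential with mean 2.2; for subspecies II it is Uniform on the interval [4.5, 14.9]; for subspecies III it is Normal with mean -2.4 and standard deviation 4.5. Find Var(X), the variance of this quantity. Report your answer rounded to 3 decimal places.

32.965

Per component, I: μ=2.2, E[X²]=9.68; II: μ=9.7, E[X²]=103.103; III: μ=-2.4, E[X²]=26.01.
E[X] = 0.4·2.2 + 0.27·9.7 + 0.33·-2.4 = 2.707.
E[X²] = 0.4·9.68 + 0.27·103.103 + 0.33·26.01 = 40.2932.
Var(X) = E[X²] − (E[X])² = 40.2932 − 7.32785 = 32.9654.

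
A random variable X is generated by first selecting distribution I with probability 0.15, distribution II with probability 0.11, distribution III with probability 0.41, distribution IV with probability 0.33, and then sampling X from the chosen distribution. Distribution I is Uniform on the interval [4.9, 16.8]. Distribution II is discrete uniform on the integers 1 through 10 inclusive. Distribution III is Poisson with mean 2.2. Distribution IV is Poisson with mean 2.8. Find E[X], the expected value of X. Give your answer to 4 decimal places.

Component means — I: 10.85; II: 5.5; III: 2.2; IV: 2.8.
E[X] = 0.15·10.85 + 0.11·5.5 + 0.41·2.2 + 0.33·2.8 = 4.0585.

4.0585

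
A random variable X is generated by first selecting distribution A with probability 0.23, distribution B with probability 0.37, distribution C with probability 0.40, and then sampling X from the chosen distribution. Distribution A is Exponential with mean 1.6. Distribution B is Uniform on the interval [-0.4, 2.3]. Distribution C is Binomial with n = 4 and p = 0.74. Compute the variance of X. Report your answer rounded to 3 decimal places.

Per component, A: μ=1.6, E[X²]=5.12; B: μ=0.95, E[X²]=1.51; C: μ=2.96, E[X²]=9.5312.
E[X] = 0.23·1.6 + 0.37·0.95 + 0.4·2.96 = 1.9035.
E[X²] = 0.23·5.12 + 0.37·1.51 + 0.4·9.5312 = 5.54878.
Var(X) = E[X²] − (E[X])² = 5.54878 − 3.62331 = 1.92547.

1.925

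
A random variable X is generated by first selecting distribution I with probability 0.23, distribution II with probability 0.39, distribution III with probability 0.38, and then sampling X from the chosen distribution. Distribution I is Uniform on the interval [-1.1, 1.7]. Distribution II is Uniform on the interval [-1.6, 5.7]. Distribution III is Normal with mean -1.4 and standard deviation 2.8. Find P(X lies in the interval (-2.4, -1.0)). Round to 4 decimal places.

0.1149

Conditional on each component, P(-2.4 < X < -1.0): I: 0.0357143; II: 0.0821918; III: 0.196306.
By total probability, P(-2.4 < X < -1.0) = 0.23·0.0357143 + 0.39·0.0821918 + 0.38·0.196306 = 0.114865.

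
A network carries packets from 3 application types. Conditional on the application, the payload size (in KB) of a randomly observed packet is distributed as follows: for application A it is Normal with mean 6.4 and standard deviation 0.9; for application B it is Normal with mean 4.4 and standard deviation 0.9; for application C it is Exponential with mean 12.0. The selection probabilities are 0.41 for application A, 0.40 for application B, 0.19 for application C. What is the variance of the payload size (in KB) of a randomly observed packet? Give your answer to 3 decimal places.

Per component, A: μ=6.4, E[X²]=41.77; B: μ=4.4, E[X²]=20.17; C: μ=12, E[X²]=288.
E[X] = 0.41·6.4 + 0.4·4.4 + 0.19·12 = 6.664.
E[X²] = 0.41·41.77 + 0.4·20.17 + 0.19·288 = 79.9137.
Var(X) = E[X²] − (E[X])² = 79.9137 − 44.4089 = 35.5048.

35.505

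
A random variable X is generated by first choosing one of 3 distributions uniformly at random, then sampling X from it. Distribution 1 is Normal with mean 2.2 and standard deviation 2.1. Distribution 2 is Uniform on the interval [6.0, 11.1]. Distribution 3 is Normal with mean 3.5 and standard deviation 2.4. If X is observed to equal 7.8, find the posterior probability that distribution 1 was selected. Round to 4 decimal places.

Likelihoods f(7.8 | ·): 1: 0.00542666; 2: 0.196078; 3: 0.0333919.
Posterior ∝ prior × likelihood. Numerator for 1: 0.333333·0.00542666 = 0.00180889.
Normalizing constant: 0.333333·0.00542666 + 0.333333·0.196078 + 0.333333·0.0333919 = 0.078299.
P(1 | observation) = 0.00180889 / 0.078299 = 0.0231023.

0.0231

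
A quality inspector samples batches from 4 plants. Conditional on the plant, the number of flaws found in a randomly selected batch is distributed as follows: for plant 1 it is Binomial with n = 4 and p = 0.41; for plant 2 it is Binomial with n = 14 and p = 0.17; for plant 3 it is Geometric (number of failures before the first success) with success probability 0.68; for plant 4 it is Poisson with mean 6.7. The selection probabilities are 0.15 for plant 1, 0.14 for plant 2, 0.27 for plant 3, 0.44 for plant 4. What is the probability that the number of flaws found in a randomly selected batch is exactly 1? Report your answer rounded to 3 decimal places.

Conditional on each plant, P(X = 1): 1: 0.336822; 2: 0.211151; 3: 0.2176; 4: 0.00824711.
By total probability, P(X = 1) = 0.15·0.336822 + 0.14·0.211151 + 0.27·0.2176 + 0.44·0.00824711 = 0.142465.

0.142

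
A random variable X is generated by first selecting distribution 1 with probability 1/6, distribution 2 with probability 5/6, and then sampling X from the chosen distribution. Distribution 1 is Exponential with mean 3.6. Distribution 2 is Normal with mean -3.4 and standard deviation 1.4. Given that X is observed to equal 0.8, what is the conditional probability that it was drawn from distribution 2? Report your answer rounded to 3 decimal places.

0.066

Likelihoods f(0.8 | ·): 1: 0.222427; 2: 0.00316561.
Posterior ∝ prior × likelihood. Numerator for 2: 0.833333·0.00316561 = 0.00263801.
Normalizing constant: 0.166667·0.222427 + 0.833333·0.00316561 = 0.0397092.
P(2 | observation) = 0.00263801 / 0.0397092 = 0.0664331.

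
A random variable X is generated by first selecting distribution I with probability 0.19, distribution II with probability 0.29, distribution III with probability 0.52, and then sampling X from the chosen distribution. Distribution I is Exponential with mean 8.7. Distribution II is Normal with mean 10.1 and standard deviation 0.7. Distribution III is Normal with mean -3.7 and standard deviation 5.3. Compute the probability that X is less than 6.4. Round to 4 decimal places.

0.6042

Conditional on each component, P(X < 6.4): I: 0.520798; II: 6.26076e-08; III: 0.971653.
By total probability, P(X < 6.4) = 0.19·0.520798 + 0.29·6.26076e-08 + 0.52·0.971653 = 0.604211.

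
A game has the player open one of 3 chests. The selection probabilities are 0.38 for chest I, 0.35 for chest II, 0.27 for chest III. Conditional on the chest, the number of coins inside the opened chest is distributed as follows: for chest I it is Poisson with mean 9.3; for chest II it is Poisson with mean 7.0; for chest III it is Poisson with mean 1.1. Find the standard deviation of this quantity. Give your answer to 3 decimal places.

Per component, I: μ=9.3, E[X²]=95.79; II: μ=7, E[X²]=56; III: μ=1.1, E[X²]=2.31.
E[X] = 0.38·9.3 + 0.35·7 + 0.27·1.1 = 6.281.
E[X²] = 0.38·95.79 + 0.35·56 + 0.27·2.31 = 56.6239.
Var(X) = E[X²] − (E[X])² = 56.6239 − 39.451 = 17.1729.
SD(X) = √17.1729 = 4.14402.

4.144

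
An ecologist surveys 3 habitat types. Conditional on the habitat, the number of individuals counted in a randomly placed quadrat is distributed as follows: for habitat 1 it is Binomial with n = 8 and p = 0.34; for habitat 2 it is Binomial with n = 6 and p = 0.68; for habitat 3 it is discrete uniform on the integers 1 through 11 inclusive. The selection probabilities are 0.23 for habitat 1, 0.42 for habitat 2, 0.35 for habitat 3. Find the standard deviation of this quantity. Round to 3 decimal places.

Per component, 1: μ=2.72, E[X²]=9.1936; 2: μ=4.08, E[X²]=17.952; 3: μ=6, E[X²]=46.
E[X] = 0.23·2.72 + 0.42·4.08 + 0.35·6 = 4.4392.
E[X²] = 0.23·9.1936 + 0.42·17.952 + 0.35·46 = 25.7544.
Var(X) = E[X²] − (E[X])² = 25.7544 − 19.7065 = 6.04787.
SD(X) = √6.04787 = 2.45924.

2.459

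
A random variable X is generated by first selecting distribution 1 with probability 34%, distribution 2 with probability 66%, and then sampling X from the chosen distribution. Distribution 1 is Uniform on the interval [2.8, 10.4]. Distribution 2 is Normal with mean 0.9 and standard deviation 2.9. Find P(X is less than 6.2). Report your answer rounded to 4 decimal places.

Conditional on each component, P(X < 6.2): 1: 0.447368; 2: 0.966194.
By total probability, P(X < 6.2) = 0.34·0.447368 + 0.66·0.966194 = 0.789793.

0.7898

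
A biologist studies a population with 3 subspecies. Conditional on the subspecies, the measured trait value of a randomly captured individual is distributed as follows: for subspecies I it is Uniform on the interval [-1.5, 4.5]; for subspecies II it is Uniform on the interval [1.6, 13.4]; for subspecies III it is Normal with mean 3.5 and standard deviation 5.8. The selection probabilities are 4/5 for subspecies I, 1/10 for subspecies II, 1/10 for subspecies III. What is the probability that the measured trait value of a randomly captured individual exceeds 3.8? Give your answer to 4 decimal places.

0.2226

Conditional on each subspecies, P(X > 3.8): I: 0.116667; II: 0.813559; III: 0.479374.
By total probability, P(X > 3.8) = 0.8·0.116667 + 0.1·0.813559 + 0.1·0.479374 = 0.222627.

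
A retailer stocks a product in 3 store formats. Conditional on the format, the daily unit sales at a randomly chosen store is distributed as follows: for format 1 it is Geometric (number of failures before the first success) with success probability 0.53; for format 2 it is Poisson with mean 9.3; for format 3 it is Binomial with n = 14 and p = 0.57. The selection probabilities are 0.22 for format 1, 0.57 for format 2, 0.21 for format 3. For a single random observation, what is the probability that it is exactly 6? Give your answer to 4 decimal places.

Conditional on each format, P(X = 6): 1: 0.00571298; 2: 0.0821536; 3: 0.120379.
By total probability, P(X = 6) = 0.22·0.00571298 + 0.57·0.0821536 + 0.21·0.120379 = 0.0733641.

0.0734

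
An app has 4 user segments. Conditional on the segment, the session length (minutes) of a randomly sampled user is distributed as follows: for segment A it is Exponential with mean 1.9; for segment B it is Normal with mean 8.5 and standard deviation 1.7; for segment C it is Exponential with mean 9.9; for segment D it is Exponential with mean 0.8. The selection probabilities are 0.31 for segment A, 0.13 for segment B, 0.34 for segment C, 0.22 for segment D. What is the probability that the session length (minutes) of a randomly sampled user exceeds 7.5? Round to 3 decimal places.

0.259

Conditional on each segment, P(X > 7.5): A: 0.0193054; B: 0.721813; C: 0.468802; D: 8.48182e-05.
By total probability, P(X > 7.5) = 0.31·0.0193054 + 0.13·0.721813 + 0.34·0.468802 + 0.22·8.48182e-05 = 0.259232.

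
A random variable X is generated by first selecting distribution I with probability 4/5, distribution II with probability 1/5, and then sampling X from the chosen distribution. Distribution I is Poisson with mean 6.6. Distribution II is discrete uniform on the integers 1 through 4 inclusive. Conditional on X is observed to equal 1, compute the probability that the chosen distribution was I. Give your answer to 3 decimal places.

Likelihoods P(X=1 | ·): I: 0.00897843; II: 0.25.
Posterior ∝ prior × likelihood. Numerator for I: 0.8·0.00897843 = 0.00718274.
Normalizing constant: 0.8·0.00897843 + 0.2·0.25 = 0.0571827.
P(I | observation) = 0.00718274 / 0.0571827 = 0.12561.

0.126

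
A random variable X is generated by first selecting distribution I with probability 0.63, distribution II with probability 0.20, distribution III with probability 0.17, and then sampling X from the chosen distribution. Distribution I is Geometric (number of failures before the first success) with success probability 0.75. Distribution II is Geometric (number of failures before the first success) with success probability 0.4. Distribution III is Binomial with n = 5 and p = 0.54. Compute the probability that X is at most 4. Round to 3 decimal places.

Conditional on each component, P(X ≤ 4): I: 0.999023; II: 0.92224; III: 0.954083.
By total probability, P(X ≤ 4) = 0.63·0.999023 + 0.2·0.92224 + 0.17·0.954083 = 0.976027.

0.976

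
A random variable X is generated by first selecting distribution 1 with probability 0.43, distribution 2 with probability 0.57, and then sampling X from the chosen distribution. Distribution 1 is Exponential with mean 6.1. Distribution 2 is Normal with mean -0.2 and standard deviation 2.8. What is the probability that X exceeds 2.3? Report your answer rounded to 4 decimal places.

Conditional on each component, P(X > 2.3): 1: 0.685882; 2: 0.185967.
By total probability, P(X > 2.3) = 0.43·0.685882 + 0.57·0.185967 = 0.400931.

0.4009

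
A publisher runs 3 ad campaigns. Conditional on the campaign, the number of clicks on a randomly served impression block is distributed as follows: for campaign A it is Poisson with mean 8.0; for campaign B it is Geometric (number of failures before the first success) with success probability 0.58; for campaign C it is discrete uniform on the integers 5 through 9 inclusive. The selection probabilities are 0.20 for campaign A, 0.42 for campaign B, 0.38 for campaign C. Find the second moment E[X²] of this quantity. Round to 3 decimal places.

34.525

For each component E[X²] = Var + (mean)², giving A: 72; B: 1.77289; C: 51.
Overall E[X²] = 0.2·72 + 0.42·1.77289 + 0.38·51 = 34.5246.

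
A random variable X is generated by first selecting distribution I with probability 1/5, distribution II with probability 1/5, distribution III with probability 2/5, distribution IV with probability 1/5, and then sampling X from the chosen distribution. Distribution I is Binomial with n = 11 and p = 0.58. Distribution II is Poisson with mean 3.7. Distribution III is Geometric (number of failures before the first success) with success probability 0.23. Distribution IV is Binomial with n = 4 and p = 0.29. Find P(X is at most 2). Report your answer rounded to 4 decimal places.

0.4609

Conditional on each component, P(X ≤ 2): I: 0.00868569; II: 0.285433; III: 0.543467; IV: 0.923662.
By total probability, P(X ≤ 2) = 0.2·0.00868569 + 0.2·0.285433 + 0.4·0.543467 + 0.2·0.923662 = 0.460943.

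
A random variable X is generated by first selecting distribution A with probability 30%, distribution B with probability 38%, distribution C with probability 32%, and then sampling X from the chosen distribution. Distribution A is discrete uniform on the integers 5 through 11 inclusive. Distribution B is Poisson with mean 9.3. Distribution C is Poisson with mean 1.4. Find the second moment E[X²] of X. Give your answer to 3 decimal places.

57.875

For each component E[X²] = Var + (mean)², giving A: 68; B: 95.79; C: 3.36.
Overall E[X²] = 0.3·68 + 0.38·95.79 + 0.32·3.36 = 57.8754.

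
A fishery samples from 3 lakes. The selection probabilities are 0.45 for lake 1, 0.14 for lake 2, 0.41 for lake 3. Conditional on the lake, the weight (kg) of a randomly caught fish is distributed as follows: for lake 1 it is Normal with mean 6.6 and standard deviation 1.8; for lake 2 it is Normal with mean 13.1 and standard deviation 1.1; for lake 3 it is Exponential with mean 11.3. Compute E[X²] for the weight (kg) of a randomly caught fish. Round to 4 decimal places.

149.9606

For each component E[X²] = Var + (mean)², giving 1: 46.8; 2: 172.82; 3: 255.38.
Overall E[X²] = 0.45·46.8 + 0.14·172.82 + 0.41·255.38 = 149.961.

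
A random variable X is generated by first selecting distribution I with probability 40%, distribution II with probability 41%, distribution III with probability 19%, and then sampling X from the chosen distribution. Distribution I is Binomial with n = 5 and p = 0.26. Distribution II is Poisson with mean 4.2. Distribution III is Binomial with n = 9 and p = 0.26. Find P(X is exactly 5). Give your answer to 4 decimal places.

Conditional on each component, P(X = 5): I: 0.00118814; II: 0.163316; III: 0.0448915.
By total probability, P(X = 5) = 0.4·0.00118814 + 0.41·0.163316 + 0.19·0.0448915 = 0.0759641.

0.0760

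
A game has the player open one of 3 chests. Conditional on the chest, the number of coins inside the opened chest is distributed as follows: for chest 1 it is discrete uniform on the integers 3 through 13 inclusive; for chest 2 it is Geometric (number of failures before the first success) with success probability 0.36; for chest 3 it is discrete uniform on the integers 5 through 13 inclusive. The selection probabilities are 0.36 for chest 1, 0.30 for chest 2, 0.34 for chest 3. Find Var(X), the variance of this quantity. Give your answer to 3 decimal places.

Per component, 1: μ=8, E[X²]=74; 2: μ=1.77778, E[X²]=8.09877; 3: μ=9, E[X²]=87.6667.
E[X] = 0.36·8 + 0.3·1.77778 + 0.34·9 = 6.47333.
E[X²] = 0.36·74 + 0.3·8.09877 + 0.34·87.6667 = 58.8763.
Var(X) = E[X²] − (E[X])² = 58.8763 − 41.904 = 16.9723.

16.972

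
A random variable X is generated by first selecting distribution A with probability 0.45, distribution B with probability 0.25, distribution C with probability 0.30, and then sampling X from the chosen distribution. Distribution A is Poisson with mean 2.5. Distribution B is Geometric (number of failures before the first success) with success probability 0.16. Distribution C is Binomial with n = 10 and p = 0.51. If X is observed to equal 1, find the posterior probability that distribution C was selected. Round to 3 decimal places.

Likelihoods P(X=1 | ·): A: 0.205212; B: 0.1344; C: 0.00830491.
Posterior ∝ prior × likelihood. Numerator for C: 0.3·0.00830491 = 0.00249147.
Normalizing constant: 0.45·0.205212 + 0.25·0.1344 + 0.3·0.00830491 = 0.128437.
P(C | observation) = 0.00249147 / 0.128437 = 0.0193984.

0.019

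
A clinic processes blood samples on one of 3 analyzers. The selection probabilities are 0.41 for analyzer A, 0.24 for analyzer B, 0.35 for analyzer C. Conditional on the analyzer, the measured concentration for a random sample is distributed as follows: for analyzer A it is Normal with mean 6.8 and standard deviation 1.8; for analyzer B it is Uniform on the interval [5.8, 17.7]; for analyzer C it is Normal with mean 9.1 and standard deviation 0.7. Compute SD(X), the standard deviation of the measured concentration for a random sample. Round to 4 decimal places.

Per component, A: μ=6.8, E[X²]=49.48; B: μ=11.75, E[X²]=149.863; C: μ=9.1, E[X²]=83.3.
E[X] = 0.41·6.8 + 0.24·11.75 + 0.35·9.1 = 8.793.
E[X²] = 0.41·49.48 + 0.24·149.863 + 0.35·83.3 = 85.409.
Var(X) = E[X²] − (E[X])² = 85.409 − 77.3168 = 8.09215.
SD(X) = √8.09215 = 2.84467.

2.8447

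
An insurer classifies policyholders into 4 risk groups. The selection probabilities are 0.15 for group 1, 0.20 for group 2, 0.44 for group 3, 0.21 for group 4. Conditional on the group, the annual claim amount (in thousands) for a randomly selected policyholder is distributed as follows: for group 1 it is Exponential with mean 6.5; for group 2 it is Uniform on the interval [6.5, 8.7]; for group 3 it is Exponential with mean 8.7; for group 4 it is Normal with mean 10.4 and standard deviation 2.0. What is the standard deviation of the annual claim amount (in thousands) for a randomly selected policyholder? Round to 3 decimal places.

6.488

Per component, 1: μ=6.5, E[X²]=84.5; 2: μ=7.6, E[X²]=58.1633; 3: μ=8.7, E[X²]=151.38; 4: μ=10.4, E[X²]=112.16.
E[X] = 0.15·6.5 + 0.2·7.6 + 0.44·8.7 + 0.21·10.4 = 8.507.
E[X²] = 0.15·84.5 + 0.2·58.1633 + 0.44·151.38 + 0.21·112.16 = 114.468.
Var(X) = E[X²] − (E[X])² = 114.468 − 72.369 = 42.0994.
SD(X) = √42.0994 = 6.48841.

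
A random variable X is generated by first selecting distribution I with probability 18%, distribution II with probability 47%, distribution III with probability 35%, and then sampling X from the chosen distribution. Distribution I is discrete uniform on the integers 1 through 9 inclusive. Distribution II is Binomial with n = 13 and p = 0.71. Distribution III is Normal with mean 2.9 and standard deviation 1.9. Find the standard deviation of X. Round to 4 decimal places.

3.4791

Per component, I: μ=5, E[X²]=31.6667; II: μ=9.23, E[X²]=87.8696; III: μ=2.9, E[X²]=12.02.
E[X] = 0.18·5 + 0.47·9.23 + 0.35·2.9 = 6.2531.
E[X²] = 0.18·31.6667 + 0.47·87.8696 + 0.35·12.02 = 51.2057.
Var(X) = E[X²] − (E[X])² = 51.2057 − 39.1013 = 12.1045.
SD(X) = √12.1045 = 3.47915.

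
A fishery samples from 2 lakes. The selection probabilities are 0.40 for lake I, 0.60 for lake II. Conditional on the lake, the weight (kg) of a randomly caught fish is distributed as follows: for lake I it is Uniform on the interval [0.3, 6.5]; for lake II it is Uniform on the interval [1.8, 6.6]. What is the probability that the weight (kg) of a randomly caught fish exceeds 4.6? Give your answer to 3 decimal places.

Conditional on each lake, P(X > 4.6): I: 0.306452; II: 0.416667.
By total probability, P(X > 4.6) = 0.4·0.306452 + 0.6·0.416667 = 0.372581.

0.373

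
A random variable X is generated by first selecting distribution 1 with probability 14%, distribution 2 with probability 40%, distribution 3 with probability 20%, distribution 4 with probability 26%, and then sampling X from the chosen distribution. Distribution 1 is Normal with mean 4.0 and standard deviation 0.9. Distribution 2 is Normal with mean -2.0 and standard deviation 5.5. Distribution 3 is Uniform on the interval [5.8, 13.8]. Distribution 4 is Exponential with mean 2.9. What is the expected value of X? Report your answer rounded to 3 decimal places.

Component means — 1: 4; 2: -2; 3: 9.8; 4: 2.9.
E[X] = 0.14·4 + 0.4·-2 + 0.2·9.8 + 0.26·2.9 = 2.474.

2.474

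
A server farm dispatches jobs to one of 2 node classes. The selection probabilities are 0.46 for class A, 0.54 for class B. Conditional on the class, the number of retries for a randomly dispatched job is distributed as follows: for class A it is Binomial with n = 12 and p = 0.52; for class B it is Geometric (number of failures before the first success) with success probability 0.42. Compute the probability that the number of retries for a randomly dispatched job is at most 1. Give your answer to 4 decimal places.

0.3593

Conditional on each class, P(X ≤ 1): A: 0.00209422; B: 0.6636.
By total probability, P(X ≤ 1) = 0.46·0.00209422 + 0.54·0.6636 = 0.359307.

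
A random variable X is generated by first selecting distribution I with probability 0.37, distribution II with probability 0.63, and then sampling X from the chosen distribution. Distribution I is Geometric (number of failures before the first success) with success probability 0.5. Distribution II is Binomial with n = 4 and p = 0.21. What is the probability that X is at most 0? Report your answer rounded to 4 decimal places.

Conditional on each component, P(X ≤ 0): I: 0.5; II: 0.389501.
By total probability, P(X ≤ 0) = 0.37·0.5 + 0.63·0.389501 = 0.430386.

0.4304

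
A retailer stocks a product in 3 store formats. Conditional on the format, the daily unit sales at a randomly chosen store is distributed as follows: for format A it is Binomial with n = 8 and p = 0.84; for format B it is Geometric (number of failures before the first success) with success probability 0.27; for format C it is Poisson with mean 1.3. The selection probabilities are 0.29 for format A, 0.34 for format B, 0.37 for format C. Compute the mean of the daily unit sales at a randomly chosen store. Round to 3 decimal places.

Component means — A: 6.72; B: 2.7037; C: 1.3.
E[X] = 0.29·6.72 + 0.34·2.7037 + 0.37·1.3 = 3.34906.

3.349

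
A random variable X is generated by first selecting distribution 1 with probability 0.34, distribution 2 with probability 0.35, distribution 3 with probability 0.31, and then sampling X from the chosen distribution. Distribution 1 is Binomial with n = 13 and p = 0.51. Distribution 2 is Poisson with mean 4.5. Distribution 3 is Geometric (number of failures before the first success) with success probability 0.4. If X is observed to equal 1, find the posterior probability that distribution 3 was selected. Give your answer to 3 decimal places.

Likelihoods P(X=1 | ·): 1: 0.00127018; 2: 0.0499905; 3: 0.24.
Posterior ∝ prior × likelihood. Numerator for 3: 0.31·0.24 = 0.0744.
Normalizing constant: 0.34·0.00127018 + 0.35·0.0499905 + 0.31·0.24 = 0.0923285.
P(3 | observation) = 0.0744 / 0.0923285 = 0.805818.

0.806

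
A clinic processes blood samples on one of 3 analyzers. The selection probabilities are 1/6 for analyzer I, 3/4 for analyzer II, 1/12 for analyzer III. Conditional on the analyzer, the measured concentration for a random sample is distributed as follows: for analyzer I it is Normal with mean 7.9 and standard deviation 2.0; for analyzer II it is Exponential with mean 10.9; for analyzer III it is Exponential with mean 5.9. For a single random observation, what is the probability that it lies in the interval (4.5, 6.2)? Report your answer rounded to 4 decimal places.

Conditional on each analyzer, P(4.5 < X < 6.2): I: 0.153097; II: 0.0955652; III: 0.116759.
By total probability, P(4.5 < X < 6.2) = 0.166667·0.153097 + 0.75·0.0955652 + 0.0833333·0.116759 = 0.10692.

0.1069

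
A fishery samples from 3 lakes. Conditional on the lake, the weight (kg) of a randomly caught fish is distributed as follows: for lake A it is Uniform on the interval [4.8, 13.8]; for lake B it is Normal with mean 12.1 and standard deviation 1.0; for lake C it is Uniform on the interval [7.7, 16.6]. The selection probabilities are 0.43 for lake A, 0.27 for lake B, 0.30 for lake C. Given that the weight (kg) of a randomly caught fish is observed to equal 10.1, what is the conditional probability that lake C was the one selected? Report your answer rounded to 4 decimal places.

0.3509

Likelihoods f(10.1 | ·): A: 0.111111; B: 0.053991; C: 0.11236.
Posterior ∝ prior × likelihood. Numerator for C: 0.3·0.11236 = 0.0337079.
Normalizing constant: 0.43·0.111111 + 0.27·0.053991 + 0.3·0.11236 = 0.0960632.
P(C | observation) = 0.0337079 / 0.0960632 = 0.350893.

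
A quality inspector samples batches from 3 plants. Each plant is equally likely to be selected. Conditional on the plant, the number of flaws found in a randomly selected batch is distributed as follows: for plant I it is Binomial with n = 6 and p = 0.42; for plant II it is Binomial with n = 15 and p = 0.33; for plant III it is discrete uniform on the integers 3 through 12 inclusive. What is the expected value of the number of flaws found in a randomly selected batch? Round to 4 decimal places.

Component means — I: 2.52; II: 4.95; III: 7.5.
E[X] = 0.333333·2.52 + 0.333333·4.95 + 0.333333·7.5 = 4.99.

4.9900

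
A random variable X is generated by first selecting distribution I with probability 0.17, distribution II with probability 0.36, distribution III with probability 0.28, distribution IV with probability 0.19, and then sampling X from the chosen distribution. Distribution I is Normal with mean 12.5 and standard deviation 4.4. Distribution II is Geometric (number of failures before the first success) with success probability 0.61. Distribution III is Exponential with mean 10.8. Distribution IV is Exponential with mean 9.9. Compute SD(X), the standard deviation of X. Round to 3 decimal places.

8.957

Per component, I: μ=12.5, E[X²]=175.61; II: μ=0.639344, E[X²]=1.45687; III: μ=10.8, E[X²]=233.28; IV: μ=9.9, E[X²]=196.02.
E[X] = 0.17·12.5 + 0.36·0.639344 + 0.28·10.8 + 0.19·9.9 = 7.26016.
E[X²] = 0.17·175.61 + 0.36·1.45687 + 0.28·233.28 + 0.19·196.02 = 132.94.
Var(X) = E[X²] − (E[X])² = 132.94 − 52.71 = 80.2304.
SD(X) = √80.2304 = 8.95714.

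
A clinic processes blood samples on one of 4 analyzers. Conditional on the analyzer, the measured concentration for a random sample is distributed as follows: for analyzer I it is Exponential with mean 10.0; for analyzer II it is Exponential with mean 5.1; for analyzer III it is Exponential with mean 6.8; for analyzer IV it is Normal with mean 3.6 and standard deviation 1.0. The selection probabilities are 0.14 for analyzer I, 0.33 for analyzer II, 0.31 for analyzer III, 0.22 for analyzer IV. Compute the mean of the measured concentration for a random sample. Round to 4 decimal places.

5.9830

Component means — I: 10; II: 5.1; III: 6.8; IV: 3.6.
E[X] = 0.14·10 + 0.33·5.1 + 0.31·6.8 + 0.22·3.6 = 5.983.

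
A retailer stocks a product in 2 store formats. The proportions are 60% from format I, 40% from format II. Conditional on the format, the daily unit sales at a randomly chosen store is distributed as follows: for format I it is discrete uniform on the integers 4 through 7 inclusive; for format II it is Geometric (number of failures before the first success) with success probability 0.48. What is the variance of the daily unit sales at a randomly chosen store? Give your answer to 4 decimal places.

Per component, I: μ=5.5, E[X²]=31.5; II: μ=1.08333, E[X²]=3.43056.
E[X] = 0.6·5.5 + 0.4·1.08333 = 3.73333.
E[X²] = 0.6·31.5 + 0.4·3.43056 = 20.2722.
Var(X) = E[X²] − (E[X])² = 20.2722 − 13.9378 = 6.33444.

6.3344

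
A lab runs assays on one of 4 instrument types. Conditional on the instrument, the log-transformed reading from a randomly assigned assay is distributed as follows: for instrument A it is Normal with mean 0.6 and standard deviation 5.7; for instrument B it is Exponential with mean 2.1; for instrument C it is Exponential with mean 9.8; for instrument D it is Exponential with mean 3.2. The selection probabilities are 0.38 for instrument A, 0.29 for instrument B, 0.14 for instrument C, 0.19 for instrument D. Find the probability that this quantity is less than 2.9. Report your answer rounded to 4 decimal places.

Conditional on each instrument, P(X < 2.9): A: 0.656713; B: 0.748661; C: 0.256152; D: 0.595963.
By total probability, P(X < 2.9) = 0.38·0.656713 + 0.29·0.748661 + 0.14·0.256152 + 0.19·0.595963 = 0.615757.

0.6158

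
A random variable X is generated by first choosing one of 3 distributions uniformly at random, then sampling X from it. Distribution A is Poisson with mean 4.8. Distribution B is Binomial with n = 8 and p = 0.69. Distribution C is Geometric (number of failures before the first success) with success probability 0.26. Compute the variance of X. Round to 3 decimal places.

7.095

Per component, A: μ=4.8, E[X²]=27.84; B: μ=5.52, E[X²]=32.1816; C: μ=2.84615, E[X²]=19.0473.
E[X] = 0.333333·4.8 + 0.333333·5.52 + 0.333333·2.84615 = 4.38872.
E[X²] = 0.333333·27.84 + 0.333333·32.1816 + 0.333333·19.0473 = 26.3563.
Var(X) = E[X²] − (E[X])² = 26.3563 − 19.2608 = 7.09547.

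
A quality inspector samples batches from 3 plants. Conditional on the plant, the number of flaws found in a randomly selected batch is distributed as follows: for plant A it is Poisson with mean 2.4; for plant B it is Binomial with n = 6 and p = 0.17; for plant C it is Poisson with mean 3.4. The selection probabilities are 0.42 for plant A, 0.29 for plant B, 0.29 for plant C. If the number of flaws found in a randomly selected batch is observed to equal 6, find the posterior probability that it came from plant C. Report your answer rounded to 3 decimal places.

Likelihoods P(X=6 | ·): A: 0.0240784; B: 2.41376e-05; C: 0.0716044.
Posterior ∝ prior × likelihood. Numerator for C: 0.29·0.0716044 = 0.0207653.
Normalizing constant: 0.42·0.0240784 + 0.29·2.41376e-05 + 0.29·0.0716044 = 0.0308852.
P(C | observation) = 0.0207653 / 0.0308852 = 0.672337.

0.672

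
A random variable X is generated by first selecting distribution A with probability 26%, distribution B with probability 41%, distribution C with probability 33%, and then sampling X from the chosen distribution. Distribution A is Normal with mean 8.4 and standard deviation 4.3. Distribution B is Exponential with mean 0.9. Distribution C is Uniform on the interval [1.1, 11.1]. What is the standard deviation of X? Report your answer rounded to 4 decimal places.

4.2424

Per component, A: μ=8.4, E[X²]=89.05; B: μ=0.9, E[X²]=1.62; C: μ=6.1, E[X²]=45.5433.
E[X] = 0.26·8.4 + 0.41·0.9 + 0.33·6.1 = 4.566.
E[X²] = 0.26·89.05 + 0.41·1.62 + 0.33·45.5433 = 38.8465.
Var(X) = E[X²] − (E[X])² = 38.8465 − 20.8484 = 17.9981.
SD(X) = √17.9981 = 4.24242.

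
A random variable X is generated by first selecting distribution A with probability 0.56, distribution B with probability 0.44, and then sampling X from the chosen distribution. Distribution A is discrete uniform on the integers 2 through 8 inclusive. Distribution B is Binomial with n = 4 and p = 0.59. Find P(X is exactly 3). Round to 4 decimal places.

Conditional on each component, P(X = 3): A: 0.142857; B: 0.336822.
By total probability, P(X = 3) = 0.56·0.142857 + 0.44·0.336822 = 0.228201.

0.2282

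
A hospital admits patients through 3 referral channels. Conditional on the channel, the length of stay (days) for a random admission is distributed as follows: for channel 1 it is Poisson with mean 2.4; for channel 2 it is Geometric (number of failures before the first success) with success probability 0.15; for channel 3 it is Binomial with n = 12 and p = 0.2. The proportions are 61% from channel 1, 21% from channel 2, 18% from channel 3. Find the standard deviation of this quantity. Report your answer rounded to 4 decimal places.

3.3931

Per component, 1: μ=2.4, E[X²]=8.16; 2: μ=5.66667, E[X²]=69.8889; 3: μ=2.4, E[X²]=7.68.
E[X] = 0.61·2.4 + 0.21·5.66667 + 0.18·2.4 = 3.086.
E[X²] = 0.61·8.16 + 0.21·69.8889 + 0.18·7.68 = 21.0367.
Var(X) = E[X²] − (E[X])² = 21.0367 − 9.5234 = 11.5133.
SD(X) = √11.5133 = 3.39312.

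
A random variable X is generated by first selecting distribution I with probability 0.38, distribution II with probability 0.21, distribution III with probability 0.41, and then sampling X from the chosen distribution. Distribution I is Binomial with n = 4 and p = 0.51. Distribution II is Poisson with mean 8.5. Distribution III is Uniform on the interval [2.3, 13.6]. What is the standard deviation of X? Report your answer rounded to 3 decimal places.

Per component, I: μ=2.04, E[X²]=5.1612; II: μ=8.5, E[X²]=80.75; III: μ=7.95, E[X²]=73.8433.
E[X] = 0.38·2.04 + 0.21·8.5 + 0.41·7.95 = 5.8197.
E[X²] = 0.38·5.1612 + 0.21·80.75 + 0.41·73.8433 = 49.1945.
Var(X) = E[X²] − (E[X])² = 49.1945 − 33.8689 = 15.3256.
SD(X) = √15.3256 = 3.91479.

3.915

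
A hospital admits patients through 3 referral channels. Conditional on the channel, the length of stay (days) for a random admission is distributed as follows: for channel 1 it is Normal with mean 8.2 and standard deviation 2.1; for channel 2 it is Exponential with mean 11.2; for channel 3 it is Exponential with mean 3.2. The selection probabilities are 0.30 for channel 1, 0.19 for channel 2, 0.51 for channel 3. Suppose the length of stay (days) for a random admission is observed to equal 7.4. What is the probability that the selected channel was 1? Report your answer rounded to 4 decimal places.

0.6835

Likelihoods f(7.4 | ·): 1: 0.176676; 2: 0.0461145; 3: 0.0309417.
Posterior ∝ prior × likelihood. Numerator for 1: 0.3·0.176676 = 0.0530028.
Normalizing constant: 0.3·0.176676 + 0.19·0.0461145 + 0.51·0.0309417 = 0.0775448.
P(1 | observation) = 0.0530028 / 0.0775448 = 0.683512.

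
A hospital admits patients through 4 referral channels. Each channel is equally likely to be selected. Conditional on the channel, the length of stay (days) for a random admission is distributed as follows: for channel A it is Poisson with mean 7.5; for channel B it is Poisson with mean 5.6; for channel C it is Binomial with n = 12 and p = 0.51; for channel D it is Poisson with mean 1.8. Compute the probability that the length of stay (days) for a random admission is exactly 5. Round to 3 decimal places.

Conditional on each channel, P(X = 5): A: 0.109375; B: 0.169711; C: 0.185331; D: 0.0260286.
By total probability, P(X = 5) = 0.25·0.109375 + 0.25·0.169711 + 0.25·0.185331 + 0.25·0.0260286 = 0.122611.

0.123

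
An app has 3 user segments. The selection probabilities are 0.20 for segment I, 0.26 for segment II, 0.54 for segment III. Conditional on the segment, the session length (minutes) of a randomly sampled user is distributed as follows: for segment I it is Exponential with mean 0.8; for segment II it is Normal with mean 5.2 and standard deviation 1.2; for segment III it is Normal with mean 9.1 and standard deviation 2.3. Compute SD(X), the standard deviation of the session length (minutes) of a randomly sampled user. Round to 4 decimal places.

Per component, I: μ=0.8, E[X²]=1.28; II: μ=5.2, E[X²]=28.48; III: μ=9.1, E[X²]=88.1.
E[X] = 0.2·0.8 + 0.26·5.2 + 0.54·9.1 = 6.426.
E[X²] = 0.2·1.28 + 0.26·28.48 + 0.54·88.1 = 55.2348.
Var(X) = E[X²] − (E[X])² = 55.2348 − 41.2935 = 13.9413.
SD(X) = √13.9413 = 3.73381.

3.7338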